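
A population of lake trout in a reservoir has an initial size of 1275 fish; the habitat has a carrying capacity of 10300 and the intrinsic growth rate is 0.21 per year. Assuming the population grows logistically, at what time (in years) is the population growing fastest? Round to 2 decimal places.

9.32 years

Logistic growth is fastest at N = K/2 = 5150.
A = (K − N₀)/N₀ = 7.0784. Set K/(1 + A·e^(−rt)) = K/2 → A·e^(−rt) = 1.
e^(−0.21t) = 1/7.0784 = 0.141274, so t = ln(7.0784)/0.21 = 1.9571/0.21 = 9.3193.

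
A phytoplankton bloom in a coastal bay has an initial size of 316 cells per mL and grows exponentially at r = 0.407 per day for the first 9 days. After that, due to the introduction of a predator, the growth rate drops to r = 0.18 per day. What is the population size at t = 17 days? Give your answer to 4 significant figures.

Phase 1: N(9) = 316·e^(0.407×9) = 316·e^3.663 = 12317.1.
Phase 2 runs for 17 − 9 = 8 days at r = 0.18.
N(17) = 12317.1·e^(0.18×8) = 12317.1·e^1.44 = 51986.6.

51990 cells per mL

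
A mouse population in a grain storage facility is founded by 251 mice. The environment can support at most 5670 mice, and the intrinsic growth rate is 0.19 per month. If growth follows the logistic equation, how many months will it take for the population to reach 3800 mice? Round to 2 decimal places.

19.90 months

A = (K − N₀)/N₀ = (5670 − 251)/251 = 21.59.
Solve 5670/(1 + 21.59·e^(−0.19t)) = 3800: 1 + 21.59·e^(−0.19t) = 1.4921, so e^(−0.19t) = 0.0227936.
−0.19·t = ln(0.0227936) = -3.7813, so t = 3.7813/0.19 = 19.901.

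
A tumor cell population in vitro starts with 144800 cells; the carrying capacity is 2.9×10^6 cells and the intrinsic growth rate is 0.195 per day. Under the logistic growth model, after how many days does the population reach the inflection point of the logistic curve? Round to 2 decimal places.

Logistic growth is fastest at N = K/2 = 1.45×10^6.
A = (K − N₀)/N₀ = 19.028. Set K/(1 + A·e^(−rt)) = K/2 → A·e^(−rt) = 1.
e^(−0.195t) = 1/19.028 = 0.0525552, so t = ln(19.028)/0.195 = 2.9459/0.195 = 15.107.

15.11 days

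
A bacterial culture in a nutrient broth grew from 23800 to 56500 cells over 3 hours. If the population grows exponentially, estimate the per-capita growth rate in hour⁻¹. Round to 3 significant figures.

0.288 per hour

From N(t) = N₀·e^(rt): e^(r·3) = 56500/23800 = 2.3739.
r·3 = ln(2.3739) = 0.86456, so r = 0.86456/3 = 0.28819.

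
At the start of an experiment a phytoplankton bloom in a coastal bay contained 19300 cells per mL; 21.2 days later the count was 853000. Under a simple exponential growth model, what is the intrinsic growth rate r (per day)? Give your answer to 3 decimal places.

0.179 per day

From N(t) = N₀·e^(rt): e^(r·21.2) = 853000/19300 = 44.197.
r·21.2 = ln(44.197) = 3.7887, so r = 3.7887/21.2 = 0.17871.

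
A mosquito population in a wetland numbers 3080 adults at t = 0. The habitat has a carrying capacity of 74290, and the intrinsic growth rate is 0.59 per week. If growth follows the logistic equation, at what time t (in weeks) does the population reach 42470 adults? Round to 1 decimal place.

A = (K − N₀)/N₀ = (74290 − 3080)/3080 = 23.12.
Solve 74290/(1 + 23.12·e^(−0.59t)) = 42470: 1 + 23.12·e^(−0.59t) = 1.7492, so e^(−0.59t) = 0.0324062.
−0.59·t = ln(0.0324062) = -3.4294, so t = 3.4294/0.59 = 5.8126.

5.8 weeks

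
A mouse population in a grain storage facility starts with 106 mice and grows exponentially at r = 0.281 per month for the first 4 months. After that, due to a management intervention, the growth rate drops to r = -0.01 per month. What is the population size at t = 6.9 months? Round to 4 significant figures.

316.9 mice

Phase 1: N(4) = 106·e^(0.281×4) = 106·e^1.124 = 326.177.
Phase 2 runs for 6.9 − 4 = 2.9 months at r = -0.01.
N(6.9) = 326.177·e^(-0.01×2.9) = 326.177·e^-0.029 = 316.853.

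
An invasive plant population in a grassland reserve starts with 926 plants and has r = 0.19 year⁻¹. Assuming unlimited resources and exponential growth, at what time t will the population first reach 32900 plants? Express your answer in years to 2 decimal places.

Set N₀·e^(rt) = 32900: e^(0.19·t) = 32900/926 = 35.529.
0.19·t = ln(35.529) = 3.5704, so t = 3.5704/0.19 = 18.791.

18.79 years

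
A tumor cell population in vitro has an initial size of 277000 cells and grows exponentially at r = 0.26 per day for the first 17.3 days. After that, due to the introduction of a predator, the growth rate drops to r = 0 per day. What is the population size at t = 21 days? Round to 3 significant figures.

Phase 1: N(17.3) = 277000·e^(0.26×17.3) = 277000·e^4.498 = 2.488493×10^7.
Phase 2 runs for 21 − 17.3 = 3.7 days at r = 0.
N(21) = 2.488493×10^7·e^(0×3.7) = 2.488493×10^7·e^-0 = 2.488493×10^7.

24900000 cells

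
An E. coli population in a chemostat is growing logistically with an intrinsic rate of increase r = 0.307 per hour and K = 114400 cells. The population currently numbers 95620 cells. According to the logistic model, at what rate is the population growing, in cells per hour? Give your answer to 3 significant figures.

4820 cells per hour

dN/dt = rN(1 − N/K) = 0.307 × 95620 × (1 − 95620/114400).
1 − 95620/114400 = 0.16416; dN/dt = 0.307 × 95620 × 0.16416 = 4819.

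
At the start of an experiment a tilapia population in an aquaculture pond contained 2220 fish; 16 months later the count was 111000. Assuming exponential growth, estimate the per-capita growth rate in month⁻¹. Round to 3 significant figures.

0.245 per month

From N(t) = N₀·e^(rt): e^(r·16) = 111000/2220 = 50.
r·16 = ln(50) = 3.912, so r = 3.912/16 = 0.2445.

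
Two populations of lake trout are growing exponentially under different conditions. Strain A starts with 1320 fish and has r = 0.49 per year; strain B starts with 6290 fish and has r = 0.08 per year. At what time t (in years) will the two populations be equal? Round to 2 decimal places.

3.81 years

Set 1320·e^(0.49t) = 6290·e^(0.08t).
e^((0.49 − 0.08)t) = 6290/1320 → e^(0.41·t) = 4.7652.
0.41·t = ln(4.7652) = 1.5613, so t = 1.5613/0.41 = 3.8081.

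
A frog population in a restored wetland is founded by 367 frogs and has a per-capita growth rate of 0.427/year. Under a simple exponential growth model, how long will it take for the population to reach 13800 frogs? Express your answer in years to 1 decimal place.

8.5 years

Set N₀·e^(rt) = 13800: e^(0.427·t) = 13800/367 = 37.602.
0.427·t = ln(37.602) = 3.6271, so t = 3.6271/0.427 = 8.4943.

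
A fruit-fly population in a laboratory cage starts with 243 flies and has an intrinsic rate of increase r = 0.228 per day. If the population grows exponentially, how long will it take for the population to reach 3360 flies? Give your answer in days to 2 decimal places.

11.52 days

Set N₀·e^(rt) = 3360: e^(0.228·t) = 3360/243 = 13.827.
0.228·t = ln(13.827) = 2.6266, so t = 2.6266/0.228 = 11.52.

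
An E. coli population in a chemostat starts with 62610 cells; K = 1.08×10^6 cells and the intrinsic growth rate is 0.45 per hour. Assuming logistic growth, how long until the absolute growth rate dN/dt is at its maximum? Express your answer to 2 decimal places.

6.20 hours

Logistic growth is fastest at N = K/2 = 540000.
A = (K − N₀)/N₀ = 16.25. Set K/(1 + A·e^(−rt)) = K/2 → A·e^(−rt) = 1.
e^(−0.45t) = 1/16.25 = 0.0615398, so t = ln(16.25)/0.45 = 2.7881/0.45 = 6.1957.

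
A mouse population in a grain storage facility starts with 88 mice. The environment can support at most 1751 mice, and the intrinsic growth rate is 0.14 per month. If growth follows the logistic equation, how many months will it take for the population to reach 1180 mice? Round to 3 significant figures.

26.2 months

A = (K − N₀)/N₀ = (1751 − 88)/88 = 18.898.
Solve 1751/(1 + 18.898·e^(−0.14t)) = 1180: 1 + 18.898·e^(−0.14t) = 1.4839, so e^(−0.14t) = 0.0256062.
−0.14·t = ln(0.0256062) = -3.6649, so t = 3.6649/0.14 = 26.178.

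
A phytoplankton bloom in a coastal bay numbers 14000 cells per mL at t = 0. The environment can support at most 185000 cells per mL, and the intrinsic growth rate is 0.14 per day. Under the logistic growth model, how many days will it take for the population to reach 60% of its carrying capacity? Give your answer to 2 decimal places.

20.77 days

A = (K − N₀)/N₀ = (185000 − 14000)/14000 = 12.214.
Solve 185000/(1 + 12.214·e^(−0.14t)) = 111000: 1 + 12.214·e^(−0.14t) = 1.6667, so e^(−0.14t) = 0.0545809.
−0.14·t = ln(0.0545809) = -2.9081, so t = 2.9081/0.14 = 20.772.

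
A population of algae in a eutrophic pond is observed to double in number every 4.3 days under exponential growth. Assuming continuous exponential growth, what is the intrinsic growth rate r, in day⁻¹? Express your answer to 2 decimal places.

r = ln(2)/t_d = 0.6931/4.3 = 0.1612.

0.16 per day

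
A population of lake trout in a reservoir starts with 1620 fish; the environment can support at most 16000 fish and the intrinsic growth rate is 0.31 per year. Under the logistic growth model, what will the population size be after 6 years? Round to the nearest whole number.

6718 fish

A = (K − N₀)/N₀ = (16000 − 1620)/1620 = 8.8765.
N(t) = K/(1 + A·e^(−rt)) = 16000/(1 + 8.8765×e^(−0.31×6)).
e^(−1.86) = 0.15567; denominator = 1 + 8.8765×0.15567 = 2.3818.
N = 16000/2.3818 = 6717.51.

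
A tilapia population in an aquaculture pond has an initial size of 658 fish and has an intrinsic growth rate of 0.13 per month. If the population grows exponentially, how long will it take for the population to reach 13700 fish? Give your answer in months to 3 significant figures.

Set N₀·e^(rt) = 13700: e^(0.13·t) = 13700/658 = 20.821.
0.13·t = ln(20.821) = 3.0359, so t = 3.0359/0.13 = 23.353.

23.4 months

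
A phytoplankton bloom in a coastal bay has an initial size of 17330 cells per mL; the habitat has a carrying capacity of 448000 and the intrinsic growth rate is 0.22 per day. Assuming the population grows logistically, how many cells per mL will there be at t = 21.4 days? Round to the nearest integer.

365945 cells per mL

A = (K − N₀)/N₀ = (448000 − 17330)/17330 = 24.851.
N(t) = K/(1 + A·e^(−rt)) = 448000/(1 + 24.851×e^(−0.22×21.4)).
e^(−4.708) = 0.0090228; denominator = 1 + 24.851×0.0090228 = 1.2242.
N = 448000/1.2242 = 365945.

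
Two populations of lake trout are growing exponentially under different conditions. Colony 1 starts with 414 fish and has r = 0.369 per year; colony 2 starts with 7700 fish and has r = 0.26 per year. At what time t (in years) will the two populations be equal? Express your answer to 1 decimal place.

26.8 years

Set 414·e^(0.369t) = 7700·e^(0.26t).
e^((0.369 − 0.26)t) = 7700/414 → e^(0.109·t) = 18.599.
0.109·t = ln(18.599) = 2.9231, so t = 2.9231/0.109 = 26.818.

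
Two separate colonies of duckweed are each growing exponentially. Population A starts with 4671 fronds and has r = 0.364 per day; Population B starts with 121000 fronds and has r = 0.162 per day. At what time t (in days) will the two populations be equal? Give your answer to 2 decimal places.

16.11 days

Set 4671·e^(0.364t) = 121000·e^(0.162t).
e^((0.364 − 0.162)t) = 121000/4671 → e^(0.202·t) = 25.905.
0.202·t = ln(25.905) = 3.2544, so t = 3.2544/0.202 = 16.111.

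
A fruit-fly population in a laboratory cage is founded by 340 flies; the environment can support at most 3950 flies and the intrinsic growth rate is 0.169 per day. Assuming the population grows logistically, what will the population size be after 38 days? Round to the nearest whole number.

A = (K − N₀)/N₀ = (3950 − 340)/340 = 10.618.
N(t) = K/(1 + A·e^(−rt)) = 3950/(1 + 10.618×e^(−0.169×38)).
e^(−6.422) = 0.0016254; denominator = 1 + 10.618×0.0016254 = 1.0173.
N = 3950/1.0173 = 3882.99.

3883 flies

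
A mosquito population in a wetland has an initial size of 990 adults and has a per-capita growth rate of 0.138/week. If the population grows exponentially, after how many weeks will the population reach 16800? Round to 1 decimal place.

20.5 weeks

Set N₀·e^(rt) = 16800: e^(0.138·t) = 16800/990 = 16.97.
0.138·t = ln(16.97) = 2.8314, so t = 2.8314/0.138 = 20.518.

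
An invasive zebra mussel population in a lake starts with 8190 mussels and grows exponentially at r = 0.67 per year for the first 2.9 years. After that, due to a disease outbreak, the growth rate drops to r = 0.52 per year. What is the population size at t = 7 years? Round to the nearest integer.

481985 mussels

Phase 1: N(2.9) = 8190·e^(0.67×2.9) = 8190·e^1.943 = 57163.4.
Phase 2 runs for 7 − 2.9 = 4.1 years at r = 0.52.
N(7) = 57163.4·e^(0.52×4.1) = 57163.4·e^2.132 = 481985.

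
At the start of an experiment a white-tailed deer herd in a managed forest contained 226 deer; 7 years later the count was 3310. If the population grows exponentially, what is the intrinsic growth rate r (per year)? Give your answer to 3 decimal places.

From N(t) = N₀·e^(rt): e^(r·7) = 3310/226 = 14.646.
r·7 = ln(14.646) = 2.6842, so r = 2.6842/7 = 0.38345.

0.383 per year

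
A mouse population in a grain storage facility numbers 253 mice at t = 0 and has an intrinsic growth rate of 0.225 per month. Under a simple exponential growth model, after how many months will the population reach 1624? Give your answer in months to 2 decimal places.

8.26 months

Set N₀·e^(rt) = 1624: e^(0.225·t) = 1624/253 = 6.419.
0.225·t = ln(6.419) = 1.8593, so t = 1.8593/0.225 = 8.2634.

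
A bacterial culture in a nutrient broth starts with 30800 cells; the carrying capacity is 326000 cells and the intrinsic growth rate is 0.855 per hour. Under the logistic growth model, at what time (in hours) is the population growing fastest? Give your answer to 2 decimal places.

Logistic growth is fastest at N = K/2 = 163000.
A = (K − N₀)/N₀ = 9.5844. Set K/(1 + A·e^(−rt)) = K/2 → A·e^(−rt) = 1.
e^(−0.855t) = 1/9.5844 = 0.104336, so t = ln(9.5844)/0.855 = 2.2601/0.855 = 2.6434.

2.64 hours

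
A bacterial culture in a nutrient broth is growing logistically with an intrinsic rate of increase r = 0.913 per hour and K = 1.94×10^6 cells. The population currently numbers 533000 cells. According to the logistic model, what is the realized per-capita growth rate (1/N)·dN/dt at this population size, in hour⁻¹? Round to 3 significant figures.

(1/N)·dN/dt = r(1 − N/K) = 0.913 × (1 − 533000/1.94×10^6).
= 0.913 × 0.72526 = 0.66216.

0.662 per hour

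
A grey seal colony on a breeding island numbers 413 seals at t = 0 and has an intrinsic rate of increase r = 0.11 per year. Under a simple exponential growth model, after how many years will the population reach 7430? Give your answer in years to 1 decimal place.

Set N₀·e^(rt) = 7430: e^(0.11·t) = 7430/413 = 17.99.
0.11·t = ln(17.99) = 2.8898, so t = 2.8898/0.11 = 26.271.

26.3 years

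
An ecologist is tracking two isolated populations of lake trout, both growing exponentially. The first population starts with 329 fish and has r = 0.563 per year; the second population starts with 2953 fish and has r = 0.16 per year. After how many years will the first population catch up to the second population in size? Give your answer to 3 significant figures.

5.45 years

Set 329·e^(0.563t) = 2953·e^(0.16t).
e^((0.563 − 0.16)t) = 2953/329 → e^(0.403·t) = 8.9757.
0.403·t = ln(8.9757) = 2.1945, so t = 2.1945/0.403 = 5.4455.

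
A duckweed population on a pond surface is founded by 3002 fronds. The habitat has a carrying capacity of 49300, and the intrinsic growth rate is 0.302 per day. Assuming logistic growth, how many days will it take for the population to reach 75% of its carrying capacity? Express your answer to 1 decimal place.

A = (K − N₀)/N₀ = (49300 − 3002)/3002 = 15.422.
Solve 49300/(1 + 15.422·e^(−0.302t)) = 36975: 1 + 15.422·e^(−0.302t) = 1.3333, so e^(−0.302t) = 0.0216136.
−0.302·t = ln(0.0216136) = -3.8344, so t = 3.8344/0.302 = 12.697.

12.7 days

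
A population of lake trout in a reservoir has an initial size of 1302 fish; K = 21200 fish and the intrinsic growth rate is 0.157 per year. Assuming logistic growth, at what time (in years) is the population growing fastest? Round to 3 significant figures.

Logistic growth is fastest at N = K/2 = 10600.
A = (K − N₀)/N₀ = 15.283. Set K/(1 + A·e^(−rt)) = K/2 → A·e^(−rt) = 1.
e^(−0.157t) = 1/15.283 = 0.0654337, so t = ln(15.283)/0.157 = 2.7267/0.157 = 17.368.

17.4 years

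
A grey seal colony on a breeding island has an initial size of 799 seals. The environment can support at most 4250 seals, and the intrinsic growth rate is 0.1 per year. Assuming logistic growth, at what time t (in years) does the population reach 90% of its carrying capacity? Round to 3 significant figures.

A = (K − N₀)/N₀ = (4250 − 799)/799 = 4.3191.
Solve 4250/(1 + 4.3191·e^(−0.1t)) = 3825: 1 + 4.3191·e^(−0.1t) = 1.1111, so e^(−0.1t) = 0.0257252.
−0.1·t = ln(0.0257252) = -3.6603, so t = 3.6603/0.1 = 36.603.

36.6 years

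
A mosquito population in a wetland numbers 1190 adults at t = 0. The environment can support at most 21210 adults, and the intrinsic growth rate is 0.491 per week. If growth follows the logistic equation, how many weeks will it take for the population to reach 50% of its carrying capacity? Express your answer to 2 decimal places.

5.75 weeks

A = (K − N₀)/N₀ = (21210 − 1190)/1190 = 16.824.
Solve 21210/(1 + 16.824·e^(−0.491t)) = 10605: 1 + 16.824·e^(−0.491t) = 2, so e^(−0.491t) = 0.0594406.
−0.491·t = ln(0.0594406) = -2.8228, so t = 2.8228/0.491 = 5.749.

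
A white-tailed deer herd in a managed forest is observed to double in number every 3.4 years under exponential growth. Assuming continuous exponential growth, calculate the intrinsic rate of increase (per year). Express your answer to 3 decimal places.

0.204 per year

r = ln(2)/t_d = 0.6931/3.4 = 0.20387.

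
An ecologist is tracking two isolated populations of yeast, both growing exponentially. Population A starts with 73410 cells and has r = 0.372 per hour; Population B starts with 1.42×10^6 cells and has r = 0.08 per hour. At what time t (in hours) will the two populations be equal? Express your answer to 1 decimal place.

Set 73410·e^(0.372t) = 1.42×10^6·e^(0.08t).
e^((0.372 − 0.08)t) = 1.42×10^6/73410 → e^(0.292·t) = 19.343.
0.292·t = ln(19.343) = 2.9624, so t = 2.9624/0.292 = 10.145.

10.1 hours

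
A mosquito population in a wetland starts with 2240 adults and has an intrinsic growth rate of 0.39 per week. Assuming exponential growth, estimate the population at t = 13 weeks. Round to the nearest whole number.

N(t) = N₀·e^(rt) = 2240 × e^(0.39×13) = 2240 × e^5.07.
e^5.07 ≈ 159.17, so N ≈ 2240 × 159.17 = 356550.

356550 adults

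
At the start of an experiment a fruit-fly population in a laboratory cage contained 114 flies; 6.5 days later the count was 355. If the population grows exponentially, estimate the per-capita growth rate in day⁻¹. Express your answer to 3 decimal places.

From N(t) = N₀·e^(rt): e^(r·6.5) = 355/114 = 3.114.
r·6.5 = ln(3.114) = 1.1359, so r = 1.1359/6.5 = 0.17476.

0.175 per day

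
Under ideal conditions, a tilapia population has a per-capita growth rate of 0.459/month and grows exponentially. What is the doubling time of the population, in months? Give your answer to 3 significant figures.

Doubling time t_d = ln(2)/r = 0.6931/0.459 = 1.5101.

1.51 months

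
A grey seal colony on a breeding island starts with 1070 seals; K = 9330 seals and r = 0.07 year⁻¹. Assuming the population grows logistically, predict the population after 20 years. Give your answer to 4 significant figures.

A = (K − N₀)/N₀ = (9330 − 1070)/1070 = 7.7196.
N(t) = K/(1 + A·e^(−rt)) = 9330/(1 + 7.7196×e^(−0.07×20)).
e^(−1.4) = 0.2466; denominator = 1 + 7.7196×0.2466 = 2.9036.
N = 9330/2.9036 = 3213.21.

3213 seals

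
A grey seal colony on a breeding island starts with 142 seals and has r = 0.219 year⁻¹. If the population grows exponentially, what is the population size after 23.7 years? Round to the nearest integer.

25492 seals

N(t) = N₀·e^(rt) = 142 × e^(0.219×23.7) = 142 × e^5.19.
e^5.19 ≈ 179.52, so N ≈ 142 × 179.52 = 25492.2.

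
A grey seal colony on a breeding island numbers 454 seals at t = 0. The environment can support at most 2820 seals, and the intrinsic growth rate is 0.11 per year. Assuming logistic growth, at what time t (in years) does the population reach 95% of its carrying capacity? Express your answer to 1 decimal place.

A = (K − N₀)/N₀ = (2820 − 454)/454 = 5.2115.
Solve 2820/(1 + 5.2115·e^(−0.11t)) = 2679: 1 + 5.2115·e^(−0.11t) = 1.0526, so e^(−0.11t) = 0.0100992.
−0.11·t = ln(0.0100992) = -4.5953, so t = 4.5953/0.11 = 41.775.

41.8 years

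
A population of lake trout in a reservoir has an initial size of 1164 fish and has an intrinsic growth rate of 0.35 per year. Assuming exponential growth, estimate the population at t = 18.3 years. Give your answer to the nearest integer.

704059 fish

N(t) = N₀·e^(rt) = 1164 × e^(0.35×18.3) = 1164 × e^6.405.
e^6.405 ≈ 604.86, so N ≈ 1164 × 604.86 = 704059.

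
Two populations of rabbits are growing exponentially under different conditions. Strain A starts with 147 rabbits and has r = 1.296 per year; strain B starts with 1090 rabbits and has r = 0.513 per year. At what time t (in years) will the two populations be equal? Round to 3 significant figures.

Set 147·e^(1.296t) = 1090·e^(0.513t).
e^((1.296 − 0.513)t) = 1090/147 → e^(0.783·t) = 7.415.
0.783·t = ln(7.415) = 2.0035, so t = 2.0035/0.783 = 2.5587.

2.56 years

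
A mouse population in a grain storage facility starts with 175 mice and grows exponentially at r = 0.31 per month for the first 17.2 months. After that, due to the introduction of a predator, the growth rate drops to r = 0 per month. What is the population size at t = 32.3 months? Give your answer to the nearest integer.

36199 mice

Phase 1: N(17.2) = 175·e^(0.31×17.2) = 175·e^5.332 = 36199.
Phase 2 runs for 32.3 − 17.2 = 15.1 months at r = 0.
N(32.3) = 36199·e^(0×15.1) = 36199·e^-0 = 36199.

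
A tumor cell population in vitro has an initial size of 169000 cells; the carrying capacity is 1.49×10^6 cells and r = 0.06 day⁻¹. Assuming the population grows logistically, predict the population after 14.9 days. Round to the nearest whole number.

A = (K − N₀)/N₀ = (1.49×10^6 − 169000)/169000 = 7.8166.
N(t) = K/(1 + A·e^(−rt)) = 1.49×10^6/(1 + 7.8166×e^(−0.06×14.9)).
e^(−0.894) = 0.40902; denominator = 1 + 7.8166×0.40902 = 4.1971.
N = 1.49×10^6/4.1971 = 355007.

355007 cells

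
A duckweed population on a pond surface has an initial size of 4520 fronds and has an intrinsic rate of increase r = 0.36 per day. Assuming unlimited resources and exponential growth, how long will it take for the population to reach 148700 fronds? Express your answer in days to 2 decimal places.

9.70 days

Set N₀·e^(rt) = 148700: e^(0.36·t) = 148700/4520 = 32.898.
0.36·t = ln(32.898) = 3.4934, so t = 3.4934/0.36 = 9.7039.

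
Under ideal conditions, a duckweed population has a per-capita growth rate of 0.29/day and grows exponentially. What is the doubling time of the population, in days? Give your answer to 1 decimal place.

2.4 days

Doubling time t_d = ln(2)/r = 0.6931/0.29 = 2.3902.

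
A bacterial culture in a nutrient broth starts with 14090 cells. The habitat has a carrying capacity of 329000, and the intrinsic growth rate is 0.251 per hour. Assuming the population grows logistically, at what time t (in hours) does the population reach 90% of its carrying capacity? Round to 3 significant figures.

21.1 hours

A = (K − N₀)/N₀ = (329000 − 14090)/14090 = 22.35.
Solve 329000/(1 + 22.35·e^(−0.251t)) = 296100: 1 + 22.35·e^(−0.251t) = 1.1111, so e^(−0.251t) = 0.00497144.
−0.251·t = ln(0.00497144) = -5.304, so t = 5.304/0.251 = 21.132.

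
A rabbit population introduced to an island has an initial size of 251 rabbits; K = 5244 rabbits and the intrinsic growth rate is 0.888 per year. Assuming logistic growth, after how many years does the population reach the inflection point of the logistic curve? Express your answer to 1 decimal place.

Logistic growth is fastest at N = K/2 = 2622.
A = (K − N₀)/N₀ = 19.892. Set K/(1 + A·e^(−rt)) = K/2 → A·e^(−rt) = 1.
e^(−0.888t) = 1/19.892 = 0.0502704, so t = ln(19.892)/0.888 = 2.9903/0.888 = 3.3675.

3.4 years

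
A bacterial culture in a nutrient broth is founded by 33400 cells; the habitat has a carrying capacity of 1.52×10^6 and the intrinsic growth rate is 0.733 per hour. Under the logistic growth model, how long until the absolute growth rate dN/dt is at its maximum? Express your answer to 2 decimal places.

5.18 hours

Logistic growth is fastest at N = K/2 = 760000.
A = (K − N₀)/N₀ = 44.509. Set K/(1 + A·e^(−rt)) = K/2 → A·e^(−rt) = 1.
e^(−0.733t) = 1/44.509 = 0.0224674, so t = ln(44.509)/0.733 = 3.7957/0.733 = 5.1783.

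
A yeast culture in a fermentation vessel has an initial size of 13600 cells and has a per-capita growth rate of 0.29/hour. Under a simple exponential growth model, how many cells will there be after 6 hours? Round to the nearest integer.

N(t) = N₀·e^(rt) = 13600 × e^(0.29×6) = 13600 × e^1.74.
e^1.74 ≈ 5.6973, so N ≈ 13600 × 5.6973 = 77483.9.

77484 cells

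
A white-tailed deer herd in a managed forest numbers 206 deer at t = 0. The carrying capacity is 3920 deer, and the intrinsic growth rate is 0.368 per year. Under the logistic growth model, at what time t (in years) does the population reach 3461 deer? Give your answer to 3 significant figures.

13.3 years

A = (K − N₀)/N₀ = (3920 − 206)/206 = 18.029.
Solve 3920/(1 + 18.029·e^(−0.368t)) = 3461: 1 + 18.029·e^(−0.368t) = 1.1326, so e^(−0.368t) = 0.00735591.
−0.368·t = ln(0.00735591) = -4.9123, so t = 4.9123/0.368 = 13.349.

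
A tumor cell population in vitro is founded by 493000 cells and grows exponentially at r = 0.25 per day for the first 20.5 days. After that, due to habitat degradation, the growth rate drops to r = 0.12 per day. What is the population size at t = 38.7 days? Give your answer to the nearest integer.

736385600 cells

Phase 1: N(20.5) = 493000·e^(0.25×20.5) = 493000·e^5.125 = 8.290985×10^7.
Phase 2 runs for 38.7 − 20.5 = 18.2 days at r = 0.12.
N(38.7) = 8.290985×10^7·e^(0.12×18.2) = 8.290985×10^7·e^2.184 = 7.363856×10^8.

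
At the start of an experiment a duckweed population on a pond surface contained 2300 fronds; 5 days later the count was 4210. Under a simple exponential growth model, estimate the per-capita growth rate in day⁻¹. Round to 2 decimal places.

From N(t) = N₀·e^(rt): e^(r·5) = 4210/2300 = 1.8304.
r·5 = ln(1.8304) = 0.60455, so r = 0.60455/5 = 0.12091.

0.12 per day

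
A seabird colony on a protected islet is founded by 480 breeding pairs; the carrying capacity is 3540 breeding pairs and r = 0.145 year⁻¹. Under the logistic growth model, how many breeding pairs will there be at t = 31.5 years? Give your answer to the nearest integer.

3320 breeding pairs

A = (K − N₀)/N₀ = (3540 − 480)/480 = 6.375.
N(t) = K/(1 + A·e^(−rt)) = 3540/(1 + 6.375×e^(−0.145×31.5)).
e^(−4.567) = 0.010384; denominator = 1 + 6.375×0.010384 = 1.0662.
N = 3540/1.0662 = 3320.21.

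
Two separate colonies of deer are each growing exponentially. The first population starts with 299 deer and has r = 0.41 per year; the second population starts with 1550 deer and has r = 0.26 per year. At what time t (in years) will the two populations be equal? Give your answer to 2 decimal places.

Set 299·e^(0.41t) = 1550·e^(0.26t).
e^((0.41 − 0.26)t) = 1550/299 → e^(0.15·t) = 5.1839.
0.15·t = ln(5.1839) = 1.6456, so t = 1.6456/0.15 = 10.97.

10.97 years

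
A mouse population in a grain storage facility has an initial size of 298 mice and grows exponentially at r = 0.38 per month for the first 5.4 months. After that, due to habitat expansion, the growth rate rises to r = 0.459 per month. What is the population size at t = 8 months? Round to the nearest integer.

Phase 1: N(5.4) = 298·e^(0.38×5.4) = 298·e^2.052 = 2319.47.
Phase 2 runs for 8 − 5.4 = 2.6 months at r = 0.459.
N(8) = 2319.47·e^(0.459×2.6) = 2319.47·e^1.193 = 7650.25.

7650 mice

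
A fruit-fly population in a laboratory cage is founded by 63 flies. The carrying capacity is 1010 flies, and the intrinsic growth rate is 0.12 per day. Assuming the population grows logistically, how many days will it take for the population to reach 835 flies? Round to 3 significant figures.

A = (K − N₀)/N₀ = (1010 − 63)/63 = 15.032.
Solve 1010/(1 + 15.032·e^(−0.12t)) = 835: 1 + 15.032·e^(−0.12t) = 1.2096, so e^(−0.12t) = 0.0139425.
−0.12·t = ln(0.0139425) = -4.2728, so t = 4.2728/0.12 = 35.607.

35.6 days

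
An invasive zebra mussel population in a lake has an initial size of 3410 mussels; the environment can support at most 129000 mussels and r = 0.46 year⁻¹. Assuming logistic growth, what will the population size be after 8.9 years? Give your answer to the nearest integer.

79924 mussels

A = (K − N₀)/N₀ = (129000 − 3410)/3410 = 36.83.
N(t) = K/(1 + A·e^(−rt)) = 129000/(1 + 36.83×e^(−0.46×8.9)).
e^(−4.094) = 0.016672; denominator = 1 + 36.83×0.016672 = 1.614.
N = 129000/1.614 = 79923.5.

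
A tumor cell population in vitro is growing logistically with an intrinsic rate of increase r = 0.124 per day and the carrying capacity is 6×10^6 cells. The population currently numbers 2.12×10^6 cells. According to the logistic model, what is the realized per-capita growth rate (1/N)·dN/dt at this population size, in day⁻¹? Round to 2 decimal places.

(1/N)·dN/dt = r(1 − N/K) = 0.124 × (1 − 2.12×10^6/6×10^6).
= 0.124 × 0.64667 = 0.080187.

0.08 per day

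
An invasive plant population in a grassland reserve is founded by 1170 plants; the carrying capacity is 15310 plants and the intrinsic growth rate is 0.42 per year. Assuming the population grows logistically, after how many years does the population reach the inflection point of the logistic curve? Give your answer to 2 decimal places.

Logistic growth is fastest at N = K/2 = 7655.
A = (K − N₀)/N₀ = 12.085. Set K/(1 + A·e^(−rt)) = K/2 → A·e^(−rt) = 1.
e^(−0.42t) = 1/12.085 = 0.082744, so t = ln(12.085)/0.42 = 2.492/0.42 = 5.9333.

5.93 years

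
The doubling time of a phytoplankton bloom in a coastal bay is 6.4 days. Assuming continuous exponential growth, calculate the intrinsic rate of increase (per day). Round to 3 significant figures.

0.108 per day

r = ln(2)/t_d = 0.6931/6.4 = 0.1083.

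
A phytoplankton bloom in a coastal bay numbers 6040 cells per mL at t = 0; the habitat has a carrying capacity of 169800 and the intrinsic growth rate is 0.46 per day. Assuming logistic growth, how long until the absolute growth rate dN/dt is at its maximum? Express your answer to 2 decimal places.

7.17 days

Logistic growth is fastest at N = K/2 = 84900.
A = (K − N₀)/N₀ = 27.113. Set K/(1 + A·e^(−rt)) = K/2 → A·e^(−rt) = 1.
e^(−0.46t) = 1/27.113 = 0.0368832, so t = ln(27.113)/0.46 = 3.3/0.46 = 7.1739.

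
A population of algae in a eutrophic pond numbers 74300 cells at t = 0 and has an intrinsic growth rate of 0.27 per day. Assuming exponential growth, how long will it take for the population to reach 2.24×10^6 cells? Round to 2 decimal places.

12.62 days

Set N₀·e^(rt) = 2.24×10^6: e^(0.27·t) = 2.24×10^6/74300 = 30.148.
0.27·t = ln(30.148) = 3.4061, so t = 3.4061/0.27 = 12.615.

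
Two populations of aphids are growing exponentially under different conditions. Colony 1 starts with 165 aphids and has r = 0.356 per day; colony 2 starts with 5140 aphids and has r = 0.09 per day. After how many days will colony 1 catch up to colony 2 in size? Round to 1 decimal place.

12.9 days

Set 165·e^(0.356t) = 5140·e^(0.09t).
e^((0.356 − 0.09)t) = 5140/165 → e^(0.266·t) = 31.152.
0.266·t = ln(31.152) = 3.4389, so t = 3.4389/0.266 = 12.928.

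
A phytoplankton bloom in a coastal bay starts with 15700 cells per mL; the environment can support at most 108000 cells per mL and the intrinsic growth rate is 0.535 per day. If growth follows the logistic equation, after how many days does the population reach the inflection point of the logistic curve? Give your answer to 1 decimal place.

Logistic growth is fastest at N = K/2 = 54000.
A = (K − N₀)/N₀ = 5.879. Set K/(1 + A·e^(−rt)) = K/2 → A·e^(−rt) = 1.
e^(−0.535t) = 1/5.879 = 0.170098, so t = ln(5.879)/0.535 = 1.7714/0.535 = 3.311.

3.3 days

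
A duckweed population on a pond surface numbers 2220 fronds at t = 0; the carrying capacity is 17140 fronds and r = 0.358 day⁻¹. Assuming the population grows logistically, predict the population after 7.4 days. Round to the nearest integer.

11619 fronds

A = (K − N₀)/N₀ = (17140 − 2220)/2220 = 6.7207.
N(t) = K/(1 + A·e^(−rt)) = 17140/(1 + 6.7207×e^(−0.358×7.4)).
e^(−2.649) = 0.070708; denominator = 1 + 6.7207×0.070708 = 1.4752.
N = 17140/1.4752 = 11618.7.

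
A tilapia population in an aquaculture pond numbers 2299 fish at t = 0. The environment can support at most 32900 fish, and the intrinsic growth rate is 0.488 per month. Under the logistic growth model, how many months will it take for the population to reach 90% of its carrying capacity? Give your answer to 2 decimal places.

A = (K − N₀)/N₀ = (32900 − 2299)/2299 = 13.311.
Solve 32900/(1 + 13.311·e^(−0.488t)) = 29610: 1 + 13.311·e^(−0.488t) = 1.1111, so e^(−0.488t) = 0.00834758.
−0.488·t = ln(0.00834758) = -4.7858, so t = 4.7858/0.488 = 9.8069.

9.81 months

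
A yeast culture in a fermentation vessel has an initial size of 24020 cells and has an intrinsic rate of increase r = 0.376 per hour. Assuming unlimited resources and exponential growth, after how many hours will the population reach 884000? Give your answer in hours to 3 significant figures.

Set N₀·e^(rt) = 884000: e^(0.376·t) = 884000/24020 = 36.803.
0.376·t = ln(36.803) = 3.6056, so t = 3.6056/0.376 = 9.5893.

9.59 hours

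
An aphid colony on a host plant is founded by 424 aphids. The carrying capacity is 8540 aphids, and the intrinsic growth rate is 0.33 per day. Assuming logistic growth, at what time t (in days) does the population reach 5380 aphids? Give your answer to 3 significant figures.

10.6 days

A = (K − N₀)/N₀ = (8540 − 424)/424 = 19.142.
Solve 8540/(1 + 19.142·e^(−0.33t)) = 5380: 1 + 19.142·e^(−0.33t) = 1.5874, so e^(−0.33t) = 0.0306852.
−0.33·t = ln(0.0306852) = -3.484, so t = 3.484/0.33 = 10.558.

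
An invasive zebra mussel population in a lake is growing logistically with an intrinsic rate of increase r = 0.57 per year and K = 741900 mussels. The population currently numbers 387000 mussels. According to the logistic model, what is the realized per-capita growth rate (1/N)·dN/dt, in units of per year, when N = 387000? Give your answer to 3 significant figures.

0.273 per year

(1/N)·dN/dt = r(1 − N/K) = 0.57 × (1 − 387000/741900).
= 0.57 × 0.47837 = 0.27267.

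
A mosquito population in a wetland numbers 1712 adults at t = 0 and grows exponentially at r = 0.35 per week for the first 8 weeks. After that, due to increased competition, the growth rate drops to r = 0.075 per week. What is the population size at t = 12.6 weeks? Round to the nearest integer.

39752 adults

Phase 1: N(8) = 1712·e^(0.35×8) = 1712·e^2.8 = 28153.2.
Phase 2 runs for 12.6 − 8 = 4.6 weeks at r = 0.075.
N(12.6) = 28153.2·e^(0.075×4.6) = 28153.2·e^0.345 = 39752.1.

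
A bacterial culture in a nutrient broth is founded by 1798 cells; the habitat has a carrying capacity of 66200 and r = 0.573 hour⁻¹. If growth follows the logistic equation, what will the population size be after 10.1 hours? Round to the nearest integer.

59649 cells

A = (K − N₀)/N₀ = (66200 − 1798)/1798 = 35.819.
N(t) = K/(1 + A·e^(−rt)) = 66200/(1 + 35.819×e^(−0.573×10.1)).
e^(−5.787) = 0.0030662; denominator = 1 + 35.819×0.0030662 = 1.1098.
N = 66200/1.1098 = 59648.8.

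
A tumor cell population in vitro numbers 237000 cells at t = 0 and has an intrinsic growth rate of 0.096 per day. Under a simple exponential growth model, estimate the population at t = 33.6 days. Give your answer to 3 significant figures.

N(t) = N₀·e^(rt) = 237000 × e^(0.096×33.6) = 237000 × e^3.226.
e^3.226 ≈ 25.169, so N ≈ 237000 × 25.169 = 5.964975×10^6.

5960000 cells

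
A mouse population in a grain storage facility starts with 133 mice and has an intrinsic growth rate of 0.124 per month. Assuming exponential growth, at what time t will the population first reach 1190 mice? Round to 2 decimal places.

Set N₀·e^(rt) = 1190: e^(0.124·t) = 1190/133 = 8.9474.
0.124·t = ln(8.9474) = 2.1914, so t = 2.1914/0.124 = 17.672.

17.67 months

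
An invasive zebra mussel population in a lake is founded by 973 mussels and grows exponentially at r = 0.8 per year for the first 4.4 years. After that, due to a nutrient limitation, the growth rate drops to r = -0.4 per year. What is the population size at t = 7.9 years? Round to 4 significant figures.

8106 mussels

Phase 1: N(4.4) = 973·e^(0.8×4.4) = 973·e^3.52 = 32872.2.
Phase 2 runs for 7.9 − 4.4 = 3.5 years at r = -0.4.
N(7.9) = 32872.2·e^(-0.4×3.5) = 32872.2·e^-1.4 = 8106.2.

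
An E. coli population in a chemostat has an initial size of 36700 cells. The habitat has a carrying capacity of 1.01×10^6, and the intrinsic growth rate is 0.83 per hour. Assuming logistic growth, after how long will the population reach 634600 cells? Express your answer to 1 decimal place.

A = (K − N₀)/N₀ = (1.01×10^6 − 36700)/36700 = 26.52.
Solve 1.01×10^6/(1 + 26.52·e^(−0.83t)) = 634600: 1 + 26.52·e^(−0.83t) = 1.5916, so e^(−0.83t) = 0.0223056.
−0.83·t = ln(0.0223056) = -3.8029, so t = 3.8029/0.83 = 4.5818.

4.6 hours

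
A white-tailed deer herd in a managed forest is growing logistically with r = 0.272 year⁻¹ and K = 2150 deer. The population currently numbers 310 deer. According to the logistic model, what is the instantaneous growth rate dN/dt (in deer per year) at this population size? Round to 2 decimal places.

72.16 deer per year

dN/dt = rN(1 − N/K) = 0.272 × 310 × (1 − 310/2150).
1 − 310/2150 = 0.85581; dN/dt = 0.272 × 310 × 0.85581 = 72.162.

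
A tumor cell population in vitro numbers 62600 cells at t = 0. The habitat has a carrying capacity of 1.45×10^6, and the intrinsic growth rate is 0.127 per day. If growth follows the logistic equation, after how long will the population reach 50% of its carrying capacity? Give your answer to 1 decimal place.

A = (K − N₀)/N₀ = (1.45×10^6 − 62600)/62600 = 22.163.
Solve 1.45×10^6/(1 + 22.163·e^(−0.127t)) = 725000: 1 + 22.163·e^(−0.127t) = 2, so e^(−0.127t) = 0.0451204.
−0.127·t = ln(0.0451204) = -3.0984, so t = 3.0984/0.127 = 24.397.

24.4 days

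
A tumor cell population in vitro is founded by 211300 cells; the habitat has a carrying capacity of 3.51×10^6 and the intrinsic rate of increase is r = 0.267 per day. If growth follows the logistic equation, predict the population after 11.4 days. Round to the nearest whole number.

2012684 cells

A = (K − N₀)/N₀ = (3.51×10^6 − 211300)/211300 = 15.611.
N(t) = K/(1 + A·e^(−rt)) = 3.51×10^6/(1 + 15.611×e^(−0.267×11.4)).
e^(−3.044) = 0.047653; denominator = 1 + 15.611×0.047653 = 1.7439.
N = 3.51×10^6/1.7439 = 2.012684×10^6.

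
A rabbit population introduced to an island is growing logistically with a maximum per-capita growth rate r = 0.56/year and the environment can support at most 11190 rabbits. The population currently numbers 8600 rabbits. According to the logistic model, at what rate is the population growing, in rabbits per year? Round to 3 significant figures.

dN/dt = rN(1 − N/K) = 0.56 × 8600 × (1 − 8600/11190).
1 − 8600/11190 = 0.23146; dN/dt = 0.56 × 8600 × 0.23146 = 1114.7.

1110 rabbits per year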